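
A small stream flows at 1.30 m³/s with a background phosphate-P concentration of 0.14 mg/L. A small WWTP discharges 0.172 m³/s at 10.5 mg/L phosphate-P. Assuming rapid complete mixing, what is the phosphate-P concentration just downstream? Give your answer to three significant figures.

1.35 mg/L

Flow-weighted average: C = (1.300·0.1400 + 0.1720·10.50) / 1.472 = 1.988/1.472 = 1.351 mg/L.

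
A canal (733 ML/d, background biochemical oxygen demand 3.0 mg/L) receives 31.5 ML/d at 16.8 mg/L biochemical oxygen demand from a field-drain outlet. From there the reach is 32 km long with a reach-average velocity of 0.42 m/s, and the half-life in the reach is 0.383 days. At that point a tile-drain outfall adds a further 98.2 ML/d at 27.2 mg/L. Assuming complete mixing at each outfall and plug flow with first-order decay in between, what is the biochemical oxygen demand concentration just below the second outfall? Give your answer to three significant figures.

3.74 mg/L

Mixed concentration C = ΣQC/ΣQ = (733.0·3.000 + 31.50·16.80) / 764.5 = 2728/764.5 = 3.569 mg/L; combined flow 764.5 ML/d.
Travel time t = 32·1000 / 0.42 = 76190 s = 21.16 h.
Half-life 0.383 d → k = ln 2 / 0.383 = 1.810 d⁻¹.
Decay over the reach: 3.569·exp(−kt) = 3.569·0.2027 = 0.7234 mg/L.
Second outfall: C = (764.5·0.7234 + 98.20·27.20)/862.7 = 3.737 mg/L.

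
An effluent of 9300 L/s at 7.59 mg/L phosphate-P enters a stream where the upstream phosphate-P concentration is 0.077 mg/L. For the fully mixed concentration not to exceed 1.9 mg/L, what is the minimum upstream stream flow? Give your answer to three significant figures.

Set C_mix = 1.9: (Q·0.07700 + 9300·7.590) / (Q + 9300) = 1.9
→ Q = 9300·(7.590 − 1.9)/(1.9 − 0.07700) = 29030 L/s.

29000 L/s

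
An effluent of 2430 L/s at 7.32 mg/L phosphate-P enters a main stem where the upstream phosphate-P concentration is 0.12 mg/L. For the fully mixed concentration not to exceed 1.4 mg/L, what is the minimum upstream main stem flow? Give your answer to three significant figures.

11200 L/s

Set C_mix = 1.4: (Q·0.1200 + 2430·7.320) / (Q + 2430) = 1.4
→ Q = 2430·(7.320 − 1.4)/(1.4 − 0.1200) = 11240 L/s.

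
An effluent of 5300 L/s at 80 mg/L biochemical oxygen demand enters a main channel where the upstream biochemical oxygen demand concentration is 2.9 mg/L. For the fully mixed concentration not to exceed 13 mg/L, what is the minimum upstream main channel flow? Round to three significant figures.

35200 L/s

Set C_mix = 13: (Q·2.900 + 5300·80.00) / (Q + 5300) = 13
→ Q = 5300·(80.00 − 13)/(13 − 2.900) = 35160 L/s.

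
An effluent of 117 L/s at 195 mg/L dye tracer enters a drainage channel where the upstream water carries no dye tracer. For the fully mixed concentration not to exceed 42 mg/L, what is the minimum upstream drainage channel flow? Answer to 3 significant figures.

Set C_mix = 42: (Q·0 + 117.0·195.0) / (Q + 117.0) = 42
→ Q = 117.0·(195.0 − 42)/(42 − 0) = 426.2 L/s.

426 L/s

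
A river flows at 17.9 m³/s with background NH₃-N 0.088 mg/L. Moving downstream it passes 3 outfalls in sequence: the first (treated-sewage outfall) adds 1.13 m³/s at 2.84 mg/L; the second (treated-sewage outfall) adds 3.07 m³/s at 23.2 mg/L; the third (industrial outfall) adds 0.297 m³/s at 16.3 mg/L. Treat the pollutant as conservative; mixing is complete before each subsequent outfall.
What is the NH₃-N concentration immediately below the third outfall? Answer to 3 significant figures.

3.61 mg/L

Outfall 1: combined Q = 19.03 m³/s; C = (17.90·0.08800 + 1.130·2.840)/19.03 = 0.2514 mg/L.
Outfall 2: combined Q = 22.10 m³/s; C = (19.03·0.2514 + 3.070·23.20)/22.10 = 3.439 mg/L.
Outfall 3: combined Q = 22.40 m³/s; C = (22.10·3.439 + 0.2970·16.30)/22.40 = 3.610 mg/L.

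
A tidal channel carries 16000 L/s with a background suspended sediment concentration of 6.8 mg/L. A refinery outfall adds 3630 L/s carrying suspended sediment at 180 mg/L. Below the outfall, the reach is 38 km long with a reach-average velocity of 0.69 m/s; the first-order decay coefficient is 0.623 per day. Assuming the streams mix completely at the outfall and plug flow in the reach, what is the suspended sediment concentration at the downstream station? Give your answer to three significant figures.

26.1 mg/L

Mixed concentration C = ΣQC/ΣQ = (16000·6.800 + 3630·180.0) / 19630 = 762200/19630 = 38.83 mg/L.
Travel time t = 38·1000 / 0.69 = 55070 s = 15.30 h.
First-order decay: C = 38.83·exp(−k·t) = 38.83·0.6723 = 26.10 mg/L.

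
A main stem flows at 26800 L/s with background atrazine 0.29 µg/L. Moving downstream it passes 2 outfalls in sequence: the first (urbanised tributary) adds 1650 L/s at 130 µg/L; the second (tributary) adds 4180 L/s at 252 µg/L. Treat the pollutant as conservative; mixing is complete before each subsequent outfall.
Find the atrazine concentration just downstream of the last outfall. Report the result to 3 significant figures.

Below outfall 1: Q → 28450 L/s, C = (26800·0.2900 + 1650·130.0)/28450 = 7.813 µg/L.
Below outfall 2: Q → 32630 L/s, C = (28450·7.813 + 4180·252.0)/32630 = 39.09 µg/L.

39.1 µg/L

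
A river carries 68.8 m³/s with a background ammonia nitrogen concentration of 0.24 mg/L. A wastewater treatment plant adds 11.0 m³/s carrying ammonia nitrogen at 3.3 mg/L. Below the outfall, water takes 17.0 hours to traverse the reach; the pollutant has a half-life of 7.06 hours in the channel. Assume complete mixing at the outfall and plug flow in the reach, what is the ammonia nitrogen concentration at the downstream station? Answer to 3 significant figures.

0.125 mg/L

After mixing, C = (68.80·0.2400 + 11.00·3.300) / 79.80 = 52.81/79.80 = 0.6618 mg/L.
Half-life 7.06 h → k = ln 2 / 7.06 = 0.09818 h⁻¹ = 2.356 d⁻¹.
First-order decay: C = 0.6618·exp(−k·t) = 0.6618·0.1884 = 0.1247 mg/L.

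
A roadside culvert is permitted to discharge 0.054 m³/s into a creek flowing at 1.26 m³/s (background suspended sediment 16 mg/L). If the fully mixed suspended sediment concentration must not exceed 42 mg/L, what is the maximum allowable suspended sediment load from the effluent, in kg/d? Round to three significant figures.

Mass balance at the limit: 1.260·16.00 + 0.05400·Cₑ = 1.314·42 → Cₑ = 648.7 mg/L.
Load = 0.05400 m³/s × 648.7 g/m³ × 86 400 s/d = 3026 kg/d.

3030 kg/d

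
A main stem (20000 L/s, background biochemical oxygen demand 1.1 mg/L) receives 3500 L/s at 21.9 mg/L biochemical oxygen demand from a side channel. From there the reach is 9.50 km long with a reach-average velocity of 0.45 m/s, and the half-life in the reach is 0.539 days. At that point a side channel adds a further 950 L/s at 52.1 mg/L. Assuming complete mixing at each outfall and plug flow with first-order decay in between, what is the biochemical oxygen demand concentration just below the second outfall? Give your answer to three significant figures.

Mass balance: C = (20000·1.100 + 3500·21.90) / 23500 = 98650/23500 = 4.198 mg/L; combined flow 23500 L/s.
Travel time t = 9.50·1000 / 0.45 = 21110 s = 5.864 h.
Half-life 0.539 d → k = ln 2 / 0.539 = 1.286 d⁻¹.
Applying C = C₀e^(−kt): 4.198 × 0.7304 = 3.066 mg/L.
Second outfall: C = (23500·3.066 + 950.0·52.10)/24450 = 4.971 mg/L.

4.97 mg/L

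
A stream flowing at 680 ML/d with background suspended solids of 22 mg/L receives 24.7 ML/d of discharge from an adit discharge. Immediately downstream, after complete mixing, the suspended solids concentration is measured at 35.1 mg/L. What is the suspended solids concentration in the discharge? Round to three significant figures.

396 mg/L

Mass balance: 680.0·22.00 + 24.70·Cₑ = 704.7·35.10
→ Cₑ = (704.7·35.10 − 680.0·22.00) / 24.70 = 395.7 mg/L.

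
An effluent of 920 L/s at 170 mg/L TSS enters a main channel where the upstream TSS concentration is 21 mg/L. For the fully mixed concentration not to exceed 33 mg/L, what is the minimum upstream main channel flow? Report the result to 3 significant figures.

10500 L/s

Set C_mix = 33: (Q·21.00 + 920.0·170.0) / (Q + 920.0) = 33
→ Q = 920.0·(170.0 − 33)/(33 − 21.00) = 10500 L/s.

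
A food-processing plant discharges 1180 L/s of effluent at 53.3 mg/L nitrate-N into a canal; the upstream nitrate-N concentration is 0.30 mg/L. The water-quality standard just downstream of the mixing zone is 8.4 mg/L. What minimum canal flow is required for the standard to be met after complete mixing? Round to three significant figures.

6540 L/s

Set C_mix = 8.4: (Q·0.3000 + 1180·53.30) / (Q + 1180) = 8.4
→ Q = 1180·(53.30 − 8.4)/(8.4 − 0.3000) = 6541 L/s.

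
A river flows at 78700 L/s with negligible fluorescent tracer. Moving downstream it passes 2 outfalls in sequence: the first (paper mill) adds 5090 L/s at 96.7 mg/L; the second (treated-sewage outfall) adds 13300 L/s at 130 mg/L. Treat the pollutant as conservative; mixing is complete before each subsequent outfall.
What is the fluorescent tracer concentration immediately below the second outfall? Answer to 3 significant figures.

22.9 mg/L

After outfall 1: Q = 78700 + 5090 = 83790 L/s; C = (78700·0 + 5090·96.70)/83790 = 5.874 mg/L.
After outfall 2: Q = 83790 + 13300 = 97090 L/s; C = (83790·5.874 + 13300·130.0)/97090 = 22.88 mg/L.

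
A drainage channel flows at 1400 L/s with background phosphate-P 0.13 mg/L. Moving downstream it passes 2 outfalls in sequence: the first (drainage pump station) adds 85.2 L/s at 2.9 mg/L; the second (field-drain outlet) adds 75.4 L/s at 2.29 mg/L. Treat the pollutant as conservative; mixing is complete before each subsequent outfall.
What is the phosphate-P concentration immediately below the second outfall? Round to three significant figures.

Outfall 1: combined Q = 1485 L/s; C = (1400·0.1300 + 85.20·2.900)/1485 = 0.2889 mg/L.
Outfall 2: combined Q = 1561 L/s; C = (1485·0.2889 + 75.40·2.290)/1561 = 0.3856 mg/L.

0.386 mg/L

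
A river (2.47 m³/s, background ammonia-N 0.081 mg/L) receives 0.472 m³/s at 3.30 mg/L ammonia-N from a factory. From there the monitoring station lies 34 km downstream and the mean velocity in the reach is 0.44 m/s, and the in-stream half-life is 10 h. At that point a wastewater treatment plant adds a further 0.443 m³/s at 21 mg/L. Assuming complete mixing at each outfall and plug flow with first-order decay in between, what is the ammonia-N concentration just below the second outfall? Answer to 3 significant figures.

Mixed concentration C = ΣQC/ΣQ = (2.470·0.08100 + 0.4720·3.300) / 2.942 = 1.758/2.942 = 0.5974 mg/L; combined flow 2.942 m³/s.
Travel time t = 34·1000 / 0.44 = 77270 s = 21.46 h.
Half-life 10 h → k = ln 2 / 10 = 0.06931 h⁻¹ = 1.664 d⁻¹.
Decay over the reach: 0.5974·exp(−kt) = 0.5974·0.2259 = 0.1349 mg/L.
Second outfall: C = (2.942·0.1349 + 0.4430·21.00)/3.385 = 2.866 mg/L.

2.87 mg/L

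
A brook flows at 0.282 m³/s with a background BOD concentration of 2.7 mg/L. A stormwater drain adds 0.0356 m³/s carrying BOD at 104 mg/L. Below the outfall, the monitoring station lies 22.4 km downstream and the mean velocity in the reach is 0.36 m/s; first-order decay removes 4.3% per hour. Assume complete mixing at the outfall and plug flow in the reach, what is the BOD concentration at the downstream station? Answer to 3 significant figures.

6.58 mg/L

Flow-weighted average: C = (0.2820·2.700 + 0.03560·104.0) / 0.3176 = 4.464/0.3176 = 14.05 mg/L.
Travel time t = 22.4·1000 / 0.36 = 62220 s = 17.28 h.
4.3%/h lost → k = −ln(1 − 0.043) = 0.04395 h⁻¹.
Decay over the reach: 14.05·exp(−kt) = 14.05·0.4678 = 6.575 mg/L.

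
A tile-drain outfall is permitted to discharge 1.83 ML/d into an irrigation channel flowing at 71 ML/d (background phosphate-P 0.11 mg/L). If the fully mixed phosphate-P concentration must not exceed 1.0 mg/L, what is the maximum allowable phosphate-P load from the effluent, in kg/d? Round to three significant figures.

Mass balance at the limit: 71.00·0.1100 + 1.830·Cₑ = 72.83·1.0 → Cₑ = 35.53 mg/L.
1.830 ML/d = 0.02118 m³/s. Load = 0.02118 m³/s × 35.53 g/m³ × 86 400 s/d = 65.02 kg/d.

65.0 kg/d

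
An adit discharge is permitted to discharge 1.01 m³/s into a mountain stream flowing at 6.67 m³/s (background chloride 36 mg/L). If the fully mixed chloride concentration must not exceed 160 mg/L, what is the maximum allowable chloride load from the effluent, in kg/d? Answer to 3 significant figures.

85400 kg/d

Mass balance at the limit: 6.670·36.00 + 1.010·Cₑ = 7.680·160 → Cₑ = 978.9 mg/L.
Load = 1.010 m³/s × 978.9 g/m³ × 86 400 s/d = 85420 kg/d.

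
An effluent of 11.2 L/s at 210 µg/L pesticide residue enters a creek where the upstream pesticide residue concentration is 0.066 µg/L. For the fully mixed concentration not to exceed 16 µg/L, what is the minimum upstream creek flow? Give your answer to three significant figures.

Set C_mix = 16: (Q·0.06600 + 11.20·210.0) / (Q + 11.20) = 16
→ Q = 11.20·(210.0 − 16)/(16 − 0.06600) = 136.4 L/s.

136 L/s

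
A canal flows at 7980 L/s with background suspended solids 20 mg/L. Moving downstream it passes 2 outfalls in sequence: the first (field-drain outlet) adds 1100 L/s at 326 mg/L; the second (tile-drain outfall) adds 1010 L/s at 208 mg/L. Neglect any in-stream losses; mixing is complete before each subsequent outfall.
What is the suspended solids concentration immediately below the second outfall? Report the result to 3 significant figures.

Below outfall 1: Q → 9080 L/s, C = (7980·20.00 + 1100·326.0)/9080 = 57.07 mg/L.
Below outfall 2: Q → 10090 L/s, C = (9080·57.07 + 1010·208.0)/10090 = 72.18 mg/L.

72.2 mg/L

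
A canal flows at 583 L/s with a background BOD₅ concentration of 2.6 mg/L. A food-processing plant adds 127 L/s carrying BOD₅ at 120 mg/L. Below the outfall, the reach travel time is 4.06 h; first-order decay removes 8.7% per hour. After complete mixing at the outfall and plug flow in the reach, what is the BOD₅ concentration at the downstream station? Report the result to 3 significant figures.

16.3 mg/L

Flow-weighted average: C = (583.0·2.600 + 127.0·120.0) / 710.0 = 16760/710.0 = 23.60 mg/L.
8.7%/h lost → k = −ln(1 − 0.087) = 0.09102 h⁻¹.
After decay, C = 23.60 × e^(−kt) = 23.60 × 0.6911 = 16.31 mg/L.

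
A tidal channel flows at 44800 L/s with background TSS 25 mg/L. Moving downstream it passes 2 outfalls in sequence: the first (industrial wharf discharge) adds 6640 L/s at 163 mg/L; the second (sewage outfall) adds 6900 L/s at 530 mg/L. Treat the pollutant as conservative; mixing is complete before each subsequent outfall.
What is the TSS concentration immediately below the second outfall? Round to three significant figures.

100 mg/L

After outfall 1: Q = 44800 + 6640 = 51440 L/s; C = (44800·25.00 + 6640·163.0)/51440 = 42.81 mg/L.
After outfall 2: Q = 51440 + 6900 = 58340 L/s; C = (51440·42.81 + 6900·530.0)/58340 = 100.4 mg/L.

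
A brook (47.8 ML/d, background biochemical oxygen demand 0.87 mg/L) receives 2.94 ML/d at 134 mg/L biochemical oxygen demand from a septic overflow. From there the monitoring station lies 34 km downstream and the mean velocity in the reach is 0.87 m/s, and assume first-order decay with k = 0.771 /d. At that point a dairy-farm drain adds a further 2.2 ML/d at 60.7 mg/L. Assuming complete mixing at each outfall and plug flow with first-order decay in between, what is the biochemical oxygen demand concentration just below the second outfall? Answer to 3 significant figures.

8.33 mg/L

After mixing, C = (47.80·0.8700 + 2.940·134.0) / 50.74 = 435.5/50.74 = 8.584 mg/L; combined flow 50.74 ML/d.
Travel time t = 34·1000 / 0.87 = 39080 s = 10.86 h.
Applying C = C₀e^(−kt): 8.584 × 0.7056 = 6.057 mg/L.
At the second outfall, C = (50.74·6.057 + 2.200·60.70) / (50.74 + 2.200) = 8.327 mg/L.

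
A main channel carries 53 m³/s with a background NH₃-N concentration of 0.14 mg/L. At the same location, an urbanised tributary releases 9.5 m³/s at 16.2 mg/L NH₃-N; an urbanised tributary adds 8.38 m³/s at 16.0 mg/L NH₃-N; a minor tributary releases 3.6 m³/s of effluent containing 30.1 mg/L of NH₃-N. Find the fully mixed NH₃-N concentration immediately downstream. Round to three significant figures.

After mixing, C = (53.00·0.1400 + 9.500·16.20 + 8.380·16.00 + 3.600·30.10) / 74.48 = 403.8/74.48 = 5.421 mg/L.

5.42 mg/L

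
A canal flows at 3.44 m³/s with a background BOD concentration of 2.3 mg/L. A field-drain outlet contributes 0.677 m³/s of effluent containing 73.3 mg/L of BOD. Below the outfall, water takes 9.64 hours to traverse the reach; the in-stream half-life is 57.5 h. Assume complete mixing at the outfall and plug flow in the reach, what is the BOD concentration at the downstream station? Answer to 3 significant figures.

12.4 mg/L

After mixing, C = (3.440·2.300 + 0.6770·73.30) / 4.117 = 57.54/4.117 = 13.98 mg/L.
Half-life 57.5 h → k = ln 2 / 57.5 = 0.01205 h⁻¹ = 0.2893 d⁻¹.
First-order decay: C = 13.98·exp(−k·t) = 13.98·0.8903 = 12.44 mg/L.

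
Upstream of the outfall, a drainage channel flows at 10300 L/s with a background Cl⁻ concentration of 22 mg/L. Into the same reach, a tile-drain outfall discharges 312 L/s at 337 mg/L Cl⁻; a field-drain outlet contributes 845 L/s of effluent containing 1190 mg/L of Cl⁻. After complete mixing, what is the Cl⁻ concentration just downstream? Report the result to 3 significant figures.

117 mg/L

Flow-weighted average: C = (10300·22.00 + 312.0·337.0 + 845.0·1190) / 11460 = 1337000/11460 = 116.7 mg/L.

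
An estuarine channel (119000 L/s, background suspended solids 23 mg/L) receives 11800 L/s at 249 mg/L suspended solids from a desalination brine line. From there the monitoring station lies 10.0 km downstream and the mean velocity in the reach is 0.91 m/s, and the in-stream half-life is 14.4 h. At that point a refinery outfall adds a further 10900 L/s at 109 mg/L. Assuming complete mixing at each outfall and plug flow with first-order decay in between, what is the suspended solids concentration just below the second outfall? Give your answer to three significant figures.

Mass balance: C = (119000·23.00 + 11800·249.0) / 130800 = 5675000/130800 = 43.39 mg/L; combined flow 130800 L/s.
Travel time t = 10.0·1000 / 0.91 = 10990 s = 3.053 h.
Half-life 14.4 h → k = ln 2 / 14.4 = 0.04814 h⁻¹ = 1.155 d⁻¹.
First-order decay: C = 43.39·exp(−k·t) = 43.39·0.8634 = 37.46 mg/L.
At the second outfall, C = (130800·37.46 + 10900·109.0) / (130800 + 10900) = 42.96 mg/L.

43.0 mg/L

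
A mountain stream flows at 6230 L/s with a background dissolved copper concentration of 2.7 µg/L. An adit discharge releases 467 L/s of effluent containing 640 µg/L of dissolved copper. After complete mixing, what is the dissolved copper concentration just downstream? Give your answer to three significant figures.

Mass balance: C = (6230·2.700 + 467.0·640.0) / 6697 = 315700/6697 = 47.14 µg/L.

47.1 µg/L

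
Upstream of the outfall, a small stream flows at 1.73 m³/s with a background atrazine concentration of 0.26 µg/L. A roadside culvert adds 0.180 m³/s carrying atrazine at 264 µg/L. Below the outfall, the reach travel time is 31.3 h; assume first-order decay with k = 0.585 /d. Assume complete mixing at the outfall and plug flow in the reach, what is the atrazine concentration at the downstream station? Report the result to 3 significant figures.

Mass balance: C = (1.730·0.2600 + 0.1800·264.0) / 1.910 = 47.97/1.910 = 25.12 µg/L.
Decay over the reach: 25.12·exp(−kt) = 25.12·0.4663 = 11.71 µg/L.

11.7 µg/L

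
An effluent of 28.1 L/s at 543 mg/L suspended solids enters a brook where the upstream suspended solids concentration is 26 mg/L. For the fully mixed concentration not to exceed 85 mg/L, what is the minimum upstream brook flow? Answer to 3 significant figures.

Set C_mix = 85: (Q·26.00 + 28.10·543.0) / (Q + 28.10) = 85
→ Q = 28.10·(543.0 − 85)/(85 − 26.00) = 218.1 L/s.

218 L/s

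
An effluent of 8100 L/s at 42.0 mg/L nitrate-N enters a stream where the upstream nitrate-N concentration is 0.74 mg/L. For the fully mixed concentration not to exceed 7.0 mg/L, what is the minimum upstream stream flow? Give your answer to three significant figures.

45300 L/s

Set C_mix = 7.0: (Q·0.7400 + 8100·42.00) / (Q + 8100) = 7.0
→ Q = 8100·(42.00 − 7.0)/(7.0 − 0.7400) = 45290 L/s.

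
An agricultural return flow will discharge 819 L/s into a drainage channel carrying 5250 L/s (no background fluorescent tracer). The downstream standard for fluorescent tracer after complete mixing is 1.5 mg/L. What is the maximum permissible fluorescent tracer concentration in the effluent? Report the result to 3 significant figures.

11.1 mg/L

At the limit, (Qr·Cr + Qe·Cₑ)/(Qr + Qe) = 1.5:
Cₑ = (6069·1.5 − 5250·0) / 819.0 = 11.12 mg/L.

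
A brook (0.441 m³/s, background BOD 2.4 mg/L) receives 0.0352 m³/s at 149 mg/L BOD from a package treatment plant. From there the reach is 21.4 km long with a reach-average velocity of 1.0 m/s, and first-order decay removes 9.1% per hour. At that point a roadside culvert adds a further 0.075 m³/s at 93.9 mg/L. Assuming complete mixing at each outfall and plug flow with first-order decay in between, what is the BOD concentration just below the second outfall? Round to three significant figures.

19.3 mg/L

After mixing, C = (0.4410·2.400 + 0.03520·149.0) / 0.4762 = 6.303/0.4762 = 13.24 mg/L; combined flow 0.4762 m³/s.
Travel time t = 21.4·1000 / 1.0 = 21400 s = 5.944 h.
9.1%/h lost → k = −ln(1 − 0.091) = 0.09541 h⁻¹.
Applying C = C₀e^(−kt): 13.24 × 0.5671 = 7.507 mg/L.
At the second outfall, C = (0.4762·7.507 + 0.07500·93.90) / (0.4762 + 0.07500) = 19.26 mg/L.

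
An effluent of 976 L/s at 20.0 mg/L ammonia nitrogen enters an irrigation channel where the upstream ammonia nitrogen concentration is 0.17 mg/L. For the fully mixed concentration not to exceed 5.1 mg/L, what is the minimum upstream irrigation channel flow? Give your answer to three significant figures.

Set C_mix = 5.1: (Q·0.1700 + 976.0·20.00) / (Q + 976.0) = 5.1
→ Q = 976.0·(20.00 − 5.1)/(5.1 − 0.1700) = 2950 L/s.

2950 L/s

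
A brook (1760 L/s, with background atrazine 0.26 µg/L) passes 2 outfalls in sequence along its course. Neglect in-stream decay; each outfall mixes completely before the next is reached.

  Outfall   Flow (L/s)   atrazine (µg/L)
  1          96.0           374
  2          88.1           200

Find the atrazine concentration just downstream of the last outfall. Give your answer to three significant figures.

27.8 µg/L

Outfall 1: combined Q = 1856 L/s; C = (1760·0.2600 + 96.00·374.0)/1856 = 19.59 µg/L.
Outfall 2: combined Q = 1944 L/s; C = (1856·19.59 + 88.10·200.0)/1944 = 27.77 µg/L.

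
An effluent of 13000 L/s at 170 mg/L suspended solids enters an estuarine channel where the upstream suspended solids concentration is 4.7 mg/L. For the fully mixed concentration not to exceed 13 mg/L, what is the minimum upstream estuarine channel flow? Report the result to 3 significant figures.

246000 L/s

Set C_mix = 13: (Q·4.700 + 13000·170.0) / (Q + 13000) = 13
→ Q = 13000·(170.0 − 13)/(13 − 4.700) = 245900 L/s.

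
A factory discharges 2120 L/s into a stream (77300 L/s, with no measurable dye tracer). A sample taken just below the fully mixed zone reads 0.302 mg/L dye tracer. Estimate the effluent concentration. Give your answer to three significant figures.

11.3 mg/L

Mass balance: 77300·0 + 2120·Cₑ = 79420·0.3020
→ Cₑ = (79420·0.3020 − 77300·0) / 2120 = 11.31 mg/L.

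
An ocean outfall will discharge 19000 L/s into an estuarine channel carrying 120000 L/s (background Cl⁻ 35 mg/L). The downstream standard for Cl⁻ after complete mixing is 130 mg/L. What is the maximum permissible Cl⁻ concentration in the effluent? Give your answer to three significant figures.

At the limit, (Qr·Cr + Qe·Cₑ)/(Qr + Qe) = 130:
Cₑ = (139000·130 − 120000·35.00) / 19000 = 730.0 mg/L.

730 mg/L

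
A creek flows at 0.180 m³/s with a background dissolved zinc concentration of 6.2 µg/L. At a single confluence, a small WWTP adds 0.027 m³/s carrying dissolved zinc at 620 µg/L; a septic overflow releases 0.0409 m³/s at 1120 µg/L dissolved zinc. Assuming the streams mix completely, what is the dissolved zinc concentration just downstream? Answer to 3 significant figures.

Mass balance: C = (0.1800·6.200 + 0.02700·620.0 + 0.04090·1120) / 0.2479 = 63.66/0.2479 = 256.8 µg/L.

257 µg/L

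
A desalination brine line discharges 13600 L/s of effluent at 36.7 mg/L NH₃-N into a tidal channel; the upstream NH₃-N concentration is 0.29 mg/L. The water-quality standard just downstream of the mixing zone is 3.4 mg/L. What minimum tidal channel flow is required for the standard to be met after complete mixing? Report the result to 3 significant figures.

Set C_mix = 3.4: (Q·0.2900 + 13600·36.70) / (Q + 13600) = 3.4
→ Q = 13600·(36.70 − 3.4)/(3.4 − 0.2900) = 145600 L/s.

146000 L/s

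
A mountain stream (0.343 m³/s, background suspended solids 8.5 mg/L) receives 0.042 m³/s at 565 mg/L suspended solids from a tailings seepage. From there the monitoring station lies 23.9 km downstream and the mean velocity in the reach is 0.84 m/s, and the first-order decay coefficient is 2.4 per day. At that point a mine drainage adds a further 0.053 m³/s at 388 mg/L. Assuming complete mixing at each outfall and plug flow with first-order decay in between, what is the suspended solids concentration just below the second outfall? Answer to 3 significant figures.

Mixed concentration C = ΣQC/ΣQ = (0.3430·8.500 + 0.04200·565.0) / 0.3850 = 26.65/0.3850 = 69.21 mg/L; combined flow 0.3850 m³/s.
Travel time t = 23.9·1000 / 0.84 = 28450 s = 7.903 h.
First-order decay: C = 69.21·exp(−k·t) = 69.21·0.4537 = 31.40 mg/L.
At the second outfall, C = (0.3850·31.40 + 0.05300·388.0) / (0.3850 + 0.05300) = 74.55 mg/L.

74.5 mg/L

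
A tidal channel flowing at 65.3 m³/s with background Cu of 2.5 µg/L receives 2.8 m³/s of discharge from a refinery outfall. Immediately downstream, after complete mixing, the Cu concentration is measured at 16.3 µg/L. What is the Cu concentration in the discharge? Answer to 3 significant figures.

Mass balance: 65.30·2.500 + 2.800·Cₑ = 68.10·16.30
→ Cₑ = (68.10·16.30 − 65.30·2.500) / 2.800 = 338.1 µg/L.

338 µg/L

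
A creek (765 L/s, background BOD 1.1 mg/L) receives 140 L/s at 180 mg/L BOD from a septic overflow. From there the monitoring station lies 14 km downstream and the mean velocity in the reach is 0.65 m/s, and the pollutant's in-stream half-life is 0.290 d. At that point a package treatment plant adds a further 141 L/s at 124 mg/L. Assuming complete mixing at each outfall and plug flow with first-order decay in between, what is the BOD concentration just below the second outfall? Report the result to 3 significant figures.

Conservation of mass: C = (765.0·1.100 + 140.0·180.0) / 905.0 = 26040/905.0 = 28.78 mg/L; combined flow 905.0 L/s.
Travel time t = 14·1000 / 0.65 = 21540 s = 5.983 h.
Half-life 0.290 d → k = ln 2 / 0.290 = 2.390 d⁻¹.
Applying C = C₀e^(−kt): 28.78 × 0.5511 = 15.86 mg/L.
At the second outfall, C = (905.0·15.86 + 141.0·124.0) / (905.0 + 141.0) = 30.44 mg/L.

30.4 mg/L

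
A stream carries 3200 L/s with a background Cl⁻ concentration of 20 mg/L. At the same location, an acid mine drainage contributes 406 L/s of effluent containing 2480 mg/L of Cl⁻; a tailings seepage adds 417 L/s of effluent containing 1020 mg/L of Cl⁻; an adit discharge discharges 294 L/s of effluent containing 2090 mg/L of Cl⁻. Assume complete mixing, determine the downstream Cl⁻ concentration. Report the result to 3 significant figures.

489 mg/L

Mixed concentration C = ΣQC/ΣQ = (3200·20.00 + 406.0·2480 + 417.0·1020 + 294.0·2090) / 4317 = 2111000/4317 = 488.9 mg/L.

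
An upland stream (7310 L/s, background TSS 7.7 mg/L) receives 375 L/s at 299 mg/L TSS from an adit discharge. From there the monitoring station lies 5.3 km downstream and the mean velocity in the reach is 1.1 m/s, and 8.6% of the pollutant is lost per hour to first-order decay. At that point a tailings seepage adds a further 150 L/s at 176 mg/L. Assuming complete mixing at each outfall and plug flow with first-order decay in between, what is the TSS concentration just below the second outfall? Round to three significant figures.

Conservation of mass: C = (7310·7.700 + 375.0·299.0) / 7685 = 168400/7685 = 21.91 mg/L; combined flow 7685 L/s.
Travel time t = 5.3·1000 / 1.1 = 4818 s = 1.338 h.
8.6%/h lost → k = −ln(1 − 0.086) = 0.08992 h⁻¹.
Decay over the reach: 21.91·exp(−kt) = 21.91·0.8866 = 19.43 mg/L.
At the second outfall, C = (7685·19.43 + 150.0·176.0) / (7685 + 150.0) = 22.43 mg/L.

22.4 mg/L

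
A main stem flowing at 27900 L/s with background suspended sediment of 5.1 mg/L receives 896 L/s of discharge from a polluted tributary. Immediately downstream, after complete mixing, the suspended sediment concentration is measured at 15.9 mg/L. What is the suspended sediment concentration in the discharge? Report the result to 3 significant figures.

Mass balance: 27900·5.100 + 896.0·Cₑ = 28800·15.90
→ Cₑ = (28800·15.90 − 27900·5.100) / 896.0 = 352.2 mg/L.

352 mg/L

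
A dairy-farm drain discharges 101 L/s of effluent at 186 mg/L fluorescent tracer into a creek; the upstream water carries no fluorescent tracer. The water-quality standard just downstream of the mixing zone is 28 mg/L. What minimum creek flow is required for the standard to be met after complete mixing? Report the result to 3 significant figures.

Set C_mix = 28: (Q·0 + 101.0·186.0) / (Q + 101.0) = 28
→ Q = 101.0·(186.0 − 28)/(28 − 0) = 569.9 L/s.

570 L/s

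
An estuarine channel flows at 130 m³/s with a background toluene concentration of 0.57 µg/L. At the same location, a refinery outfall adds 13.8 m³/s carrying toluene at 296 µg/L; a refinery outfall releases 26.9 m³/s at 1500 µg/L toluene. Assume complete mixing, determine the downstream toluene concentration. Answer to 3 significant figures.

261 µg/L

Conservation of mass: C = (130.0·0.5700 + 13.80·296.0 + 26.90·1500) / 170.7 = 44510/170.7 = 260.7 µg/L.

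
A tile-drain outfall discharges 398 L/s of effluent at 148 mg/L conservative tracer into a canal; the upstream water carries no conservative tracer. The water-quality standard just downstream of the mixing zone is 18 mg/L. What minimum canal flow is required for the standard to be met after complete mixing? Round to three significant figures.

2870 L/s

Set C_mix = 18: (Q·0 + 398.0·148.0) / (Q + 398.0) = 18
→ Q = 398.0·(148.0 − 18)/(18 − 0) = 2874 L/s.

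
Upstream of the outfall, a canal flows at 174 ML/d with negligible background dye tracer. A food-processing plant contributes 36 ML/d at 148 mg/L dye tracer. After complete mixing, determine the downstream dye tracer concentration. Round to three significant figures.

25.4 mg/L

Conservation of mass: C = (174.0·0 + 36.00·148.0) / 210.0 = 5328/210.0 = 25.37 mg/L.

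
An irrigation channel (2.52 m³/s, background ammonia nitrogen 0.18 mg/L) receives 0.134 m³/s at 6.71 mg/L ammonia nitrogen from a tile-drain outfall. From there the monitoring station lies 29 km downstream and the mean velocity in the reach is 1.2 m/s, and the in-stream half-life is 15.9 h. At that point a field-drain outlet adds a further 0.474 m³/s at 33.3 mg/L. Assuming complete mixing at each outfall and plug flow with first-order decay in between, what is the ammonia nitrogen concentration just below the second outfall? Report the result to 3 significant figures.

5.37 mg/L

Conservation of mass: C = (2.520·0.1800 + 0.1340·6.710) / 2.654 = 1.353/2.654 = 0.5097 mg/L; combined flow 2.654 m³/s.
Travel time t = 29·1000 / 1.2 = 24170 s = 6.713 h.
Half-life 15.9 h → k = ln 2 / 15.9 = 0.04359 h⁻¹ = 1.046 d⁻¹.
Applying C = C₀e^(−kt): 0.5097 × 0.7463 = 0.3804 mg/L.
Second outfall: C = (2.654·0.3804 + 0.4740·33.30)/3.128 = 5.369 mg/L.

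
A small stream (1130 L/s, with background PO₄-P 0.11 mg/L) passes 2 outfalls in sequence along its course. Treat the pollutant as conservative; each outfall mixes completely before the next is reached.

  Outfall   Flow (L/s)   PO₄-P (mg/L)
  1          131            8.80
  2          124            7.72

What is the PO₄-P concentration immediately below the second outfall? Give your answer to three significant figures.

1.61 mg/L

Below outfall 1: Q → 1261 L/s, C = (1130·0.1100 + 131.0·8.800)/1261 = 1.013 mg/L.
Below outfall 2: Q → 1385 L/s, C = (1261·1.013 + 124.0·7.720)/1385 = 1.613 mg/L.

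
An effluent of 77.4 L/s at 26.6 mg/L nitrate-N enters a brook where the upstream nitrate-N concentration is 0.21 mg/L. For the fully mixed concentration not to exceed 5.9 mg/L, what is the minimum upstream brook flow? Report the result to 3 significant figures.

282 L/s

Set C_mix = 5.9: (Q·0.2100 + 77.40·26.60) / (Q + 77.40) = 5.9
→ Q = 77.40·(26.60 − 5.9)/(5.9 − 0.2100) = 281.6 L/s.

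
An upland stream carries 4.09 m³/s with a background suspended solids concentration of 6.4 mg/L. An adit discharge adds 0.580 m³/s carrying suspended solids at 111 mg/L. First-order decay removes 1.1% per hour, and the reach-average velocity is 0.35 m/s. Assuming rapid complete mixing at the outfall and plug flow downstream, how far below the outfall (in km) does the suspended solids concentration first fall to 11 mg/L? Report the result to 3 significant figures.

64.6 km

Mass balance: C = (4.090·6.400 + 0.5800·111.0) / 4.670 = 90.56/4.670 = 19.39 mg/L.
1.1%/h lost → k = −ln(1 − 0.011) = 0.01106 h⁻¹.
Set 19.39·exp(−k·t) = 11 → t = ln(19.39/11)/k = 184500 s = 51.25 h.
Distance = v·t = 0.35·184500 = 64580 m = 64.58 km.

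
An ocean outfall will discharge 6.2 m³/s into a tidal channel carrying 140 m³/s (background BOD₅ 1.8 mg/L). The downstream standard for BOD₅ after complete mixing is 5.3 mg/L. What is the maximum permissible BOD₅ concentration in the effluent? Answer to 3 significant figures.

At the limit, (Qr·Cr + Qe·Cₑ)/(Qr + Qe) = 5.3:
Cₑ = (146.2·5.3 − 140.0·1.800) / 6.200 = 84.33 mg/L.

84.3 mg/L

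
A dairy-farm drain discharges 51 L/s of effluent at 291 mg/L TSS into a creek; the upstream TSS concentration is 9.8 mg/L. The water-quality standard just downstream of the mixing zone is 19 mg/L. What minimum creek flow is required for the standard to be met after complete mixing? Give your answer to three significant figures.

Set C_mix = 19: (Q·9.800 + 51.00·291.0) / (Q + 51.00) = 19
→ Q = 51.00·(291.0 − 19)/(19 − 9.800) = 1508 L/s.

1510 L/s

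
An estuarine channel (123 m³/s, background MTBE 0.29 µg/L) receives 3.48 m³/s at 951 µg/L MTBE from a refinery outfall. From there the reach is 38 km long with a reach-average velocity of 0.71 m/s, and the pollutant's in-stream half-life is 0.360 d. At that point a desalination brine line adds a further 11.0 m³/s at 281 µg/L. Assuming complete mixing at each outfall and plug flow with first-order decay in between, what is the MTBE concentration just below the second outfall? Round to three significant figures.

Mixed concentration C = ΣQC/ΣQ = (123.0·0.2900 + 3.480·951.0) / 126.5 = 3345/126.5 = 26.45 µg/L; combined flow 126.5 m³/s.
Travel time t = 38·1000 / 0.71 = 53520 s = 14.87 h.
Half-life 0.360 d → k = ln 2 / 0.360 = 1.925 d⁻¹.
First-order decay: C = 26.45·exp(−k·t) = 26.45·0.3034 = 8.024 µg/L.
Second outfall: C = (126.5·8.024 + 11.00·281.0)/137.5 = 29.87 µg/L.

29.9 µg/L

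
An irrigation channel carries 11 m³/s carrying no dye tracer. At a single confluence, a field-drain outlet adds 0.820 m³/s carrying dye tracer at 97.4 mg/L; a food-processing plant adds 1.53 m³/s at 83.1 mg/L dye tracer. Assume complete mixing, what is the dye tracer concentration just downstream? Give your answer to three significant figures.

15.5 mg/L

Mixed concentration C = ΣQC/ΣQ = (11.00·0 + 0.8200·97.40 + 1.530·83.10) / 13.35 = 207.0/13.35 = 15.51 mg/L.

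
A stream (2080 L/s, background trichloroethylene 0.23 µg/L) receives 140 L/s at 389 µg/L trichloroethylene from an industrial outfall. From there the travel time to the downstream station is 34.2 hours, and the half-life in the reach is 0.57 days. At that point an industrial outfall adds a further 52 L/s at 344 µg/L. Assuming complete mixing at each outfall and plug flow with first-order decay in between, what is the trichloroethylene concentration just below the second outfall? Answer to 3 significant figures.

12.1 µg/L

Flow-weighted average: C = (2080·0.2300 + 140.0·389.0) / 2220 = 54940/2220 = 24.75 µg/L; combined flow 2220 L/s.
Half-life 0.57 d → k = ln 2 / 0.57 = 1.216 d⁻¹.
First-order decay: C = 24.75·exp(−k·t) = 24.75·0.1768 = 4.375 µg/L.
At the second outfall, C = (2220·4.375 + 52.00·344.0) / (2220 + 52.00) = 12.15 µg/L.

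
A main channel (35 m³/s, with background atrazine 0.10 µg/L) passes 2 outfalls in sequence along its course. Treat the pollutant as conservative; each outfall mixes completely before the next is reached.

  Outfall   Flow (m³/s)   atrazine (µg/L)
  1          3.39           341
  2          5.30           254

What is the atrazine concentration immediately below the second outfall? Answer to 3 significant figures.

Outfall 1: combined Q = 38.39 m³/s; C = (35.00·0.1000 + 3.390·341.0)/38.39 = 30.20 µg/L.
Outfall 2: combined Q = 43.69 m³/s; C = (38.39·30.20 + 5.300·254.0)/43.69 = 57.35 µg/L.

57.4 µg/L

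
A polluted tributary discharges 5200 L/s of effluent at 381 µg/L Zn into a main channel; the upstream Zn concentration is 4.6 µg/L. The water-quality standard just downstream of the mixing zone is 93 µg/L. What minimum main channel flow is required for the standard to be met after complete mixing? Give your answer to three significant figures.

16900 L/s

Set C_mix = 93: (Q·4.600 + 5200·381.0) / (Q + 5200) = 93
→ Q = 5200·(381.0 − 93)/(93 − 4.600) = 16940 L/s.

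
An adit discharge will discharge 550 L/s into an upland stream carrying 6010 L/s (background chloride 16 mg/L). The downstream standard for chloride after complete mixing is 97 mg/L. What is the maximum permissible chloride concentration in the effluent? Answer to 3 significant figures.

At the limit, (Qr·Cr + Qe·Cₑ)/(Qr + Qe) = 97:
Cₑ = (6560·97 − 6010·16.00) / 550.0 = 982.1 mg/L.

982 mg/L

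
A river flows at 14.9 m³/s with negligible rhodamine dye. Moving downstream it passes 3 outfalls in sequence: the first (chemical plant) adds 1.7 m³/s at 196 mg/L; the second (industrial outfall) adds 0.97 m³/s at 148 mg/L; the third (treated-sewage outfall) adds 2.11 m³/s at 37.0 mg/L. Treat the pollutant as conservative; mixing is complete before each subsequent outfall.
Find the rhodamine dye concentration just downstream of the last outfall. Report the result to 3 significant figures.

After outfall 1: Q = 14.90 + 1.700 = 16.60 m³/s; C = (14.90·0 + 1.700·196.0)/16.60 = 20.07 mg/L.
After outfall 2: Q = 16.60 + 0.9700 = 17.57 m³/s; C = (16.60·20.07 + 0.9700·148.0)/17.57 = 27.13 mg/L.
After outfall 3: Q = 17.57 + 2.110 = 19.68 m³/s; C = (17.57·27.13 + 2.110·37.00)/19.68 = 28.19 mg/L.

28.2 mg/L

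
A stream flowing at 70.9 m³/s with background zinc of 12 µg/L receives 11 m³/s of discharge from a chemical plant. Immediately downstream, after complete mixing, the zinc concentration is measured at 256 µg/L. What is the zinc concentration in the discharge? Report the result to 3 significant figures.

Mass balance: 70.90·12.00 + 11.00·Cₑ = 81.90·256.0
→ Cₑ = (81.90·256.0 − 70.90·12.00) / 11.00 = 1829 µg/L.

1830 µg/L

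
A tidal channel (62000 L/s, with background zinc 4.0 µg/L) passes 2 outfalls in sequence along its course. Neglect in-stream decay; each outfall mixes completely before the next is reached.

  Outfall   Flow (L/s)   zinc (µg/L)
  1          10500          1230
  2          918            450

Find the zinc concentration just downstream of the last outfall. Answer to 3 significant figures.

Below outfall 1: Q → 72500 L/s, C = (62000·4.000 + 10500·1230)/72500 = 181.6 µg/L.
Below outfall 2: Q → 73420 L/s, C = (72500·181.6 + 918.0·450.0)/73420 = 184.9 µg/L.

185 µg/L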